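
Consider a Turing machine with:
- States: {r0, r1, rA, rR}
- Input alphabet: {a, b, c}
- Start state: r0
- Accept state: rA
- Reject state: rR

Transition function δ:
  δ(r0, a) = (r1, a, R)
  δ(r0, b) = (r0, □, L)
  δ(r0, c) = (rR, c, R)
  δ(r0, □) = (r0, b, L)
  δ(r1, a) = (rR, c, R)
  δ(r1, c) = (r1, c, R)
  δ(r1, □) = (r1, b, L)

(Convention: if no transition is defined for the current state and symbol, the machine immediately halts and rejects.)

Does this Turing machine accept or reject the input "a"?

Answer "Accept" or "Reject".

Execution trace:
Initial: [r0]a
Step 1: δ(r0, a) = (r1, a, R) → a[r1]□
Step 2: δ(r1, □) = (r1, b, L) → [r1]ab
Step 3: δ(r1, a) = (rR, c, R) → c[rR]b

The machine reaches the reject state rR and halts.

Answer: Reject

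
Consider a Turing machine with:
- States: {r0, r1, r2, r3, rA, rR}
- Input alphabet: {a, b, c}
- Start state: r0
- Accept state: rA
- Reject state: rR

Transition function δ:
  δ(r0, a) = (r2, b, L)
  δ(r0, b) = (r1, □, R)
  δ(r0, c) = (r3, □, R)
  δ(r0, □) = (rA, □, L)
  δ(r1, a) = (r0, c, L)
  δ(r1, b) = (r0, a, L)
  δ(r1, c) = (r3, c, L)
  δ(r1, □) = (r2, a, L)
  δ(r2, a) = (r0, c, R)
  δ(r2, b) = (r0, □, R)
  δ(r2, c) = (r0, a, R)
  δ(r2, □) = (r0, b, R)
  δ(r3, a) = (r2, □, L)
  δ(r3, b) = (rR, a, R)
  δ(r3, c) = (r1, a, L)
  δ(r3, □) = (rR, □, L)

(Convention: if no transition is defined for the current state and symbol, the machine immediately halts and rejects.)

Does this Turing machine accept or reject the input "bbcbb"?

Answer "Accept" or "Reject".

Execution trace:
Initial: [r0]bbcbb
Step 1: δ(r0, b) = (r1, □, R) → □[r1]bcbb
Step 2: δ(r1, b) = (r0, a, L) → [r0]□acbb
Step 3: δ(r0, □) = (rA, □, L) → [rA]□□acbb

The machine reaches the accept state rA and halts.

Answer: Accept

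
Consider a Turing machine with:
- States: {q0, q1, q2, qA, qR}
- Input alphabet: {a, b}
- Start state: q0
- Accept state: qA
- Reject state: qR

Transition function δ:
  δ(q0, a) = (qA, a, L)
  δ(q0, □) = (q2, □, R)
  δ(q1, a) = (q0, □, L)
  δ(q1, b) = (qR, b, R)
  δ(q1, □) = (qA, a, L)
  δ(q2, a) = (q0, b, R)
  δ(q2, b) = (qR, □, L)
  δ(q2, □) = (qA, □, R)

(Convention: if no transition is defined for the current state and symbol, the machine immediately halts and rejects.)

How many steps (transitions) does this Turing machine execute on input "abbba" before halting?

Execution trace:
Initial: [q0]abbba
Step 1: δ(q0, a) = (qA, a, L) → [qA]□abbba

The machine reaches the accept state qA and halts.

The machine executed 1 step before halting.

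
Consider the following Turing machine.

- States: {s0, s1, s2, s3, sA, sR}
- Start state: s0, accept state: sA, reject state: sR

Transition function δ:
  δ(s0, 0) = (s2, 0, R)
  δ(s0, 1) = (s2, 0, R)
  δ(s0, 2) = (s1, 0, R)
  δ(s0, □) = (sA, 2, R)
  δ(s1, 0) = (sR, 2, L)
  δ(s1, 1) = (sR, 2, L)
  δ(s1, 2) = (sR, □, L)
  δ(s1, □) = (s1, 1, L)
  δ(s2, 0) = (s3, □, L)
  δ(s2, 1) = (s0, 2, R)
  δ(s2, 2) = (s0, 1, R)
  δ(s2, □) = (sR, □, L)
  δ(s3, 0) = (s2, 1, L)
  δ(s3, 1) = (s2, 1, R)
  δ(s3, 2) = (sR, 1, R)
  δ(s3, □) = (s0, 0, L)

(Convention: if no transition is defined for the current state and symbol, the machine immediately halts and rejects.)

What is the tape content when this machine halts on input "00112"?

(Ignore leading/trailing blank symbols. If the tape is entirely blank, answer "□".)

Execution trace:
Initial: [s0]00112
Step 1: δ(s0, 0) = (s2, 0, R) → 0[s2]0112
Step 2: δ(s2, 0) = (s3, □, L) → [s3]0□112
Step 3: δ(s3, 0) = (s2, 1, L) → [s2]□1□112
Step 4: δ(s2, □) = (sR, □, L) → [sR]□□1□112

The machine reaches the reject state sR and halts.

Final tape (ignoring leading/trailing blanks): 1□112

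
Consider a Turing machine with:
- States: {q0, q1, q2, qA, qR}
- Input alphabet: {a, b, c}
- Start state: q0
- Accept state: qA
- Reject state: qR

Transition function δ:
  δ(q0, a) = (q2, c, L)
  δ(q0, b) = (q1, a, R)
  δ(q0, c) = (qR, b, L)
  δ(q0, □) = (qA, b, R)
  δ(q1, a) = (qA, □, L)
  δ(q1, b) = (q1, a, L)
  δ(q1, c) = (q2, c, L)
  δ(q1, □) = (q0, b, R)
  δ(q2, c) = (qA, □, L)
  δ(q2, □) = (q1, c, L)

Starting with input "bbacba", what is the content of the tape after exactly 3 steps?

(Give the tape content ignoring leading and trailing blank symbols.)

Execution trace:
Initial: [q0]bbacba
Step 1: δ(q0, b) = (q1, a, R) → a[q1]bacba
Step 2: δ(q1, b) = (q1, a, L) → [q1]aaacba
Step 3: δ(q1, a) = (qA, □, L) → [qA]□□aacba

The machine reaches the accept state qA and halts.

After 3 steps, the tape (ignoring leading/trailing blanks) is: aacba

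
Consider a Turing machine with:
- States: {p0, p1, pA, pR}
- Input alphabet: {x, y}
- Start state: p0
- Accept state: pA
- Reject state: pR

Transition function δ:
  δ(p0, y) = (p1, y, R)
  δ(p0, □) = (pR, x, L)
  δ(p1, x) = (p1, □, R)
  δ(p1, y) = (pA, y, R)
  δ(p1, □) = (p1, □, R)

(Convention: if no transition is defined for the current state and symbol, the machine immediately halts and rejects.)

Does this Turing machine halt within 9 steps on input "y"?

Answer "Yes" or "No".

Execution trace:
Initial: [p0]y
Step 1: δ(p0, y) = (p1, y, R) → y[p1]□
Step 2: δ(p1, □) = (p1, □, R) → y□[p1]□
Step 3: δ(p1, □) = (p1, □, R) → y□□[p1]□
Step 4: δ(p1, □) = (p1, □, R) → y□□□[p1]□
Step 5: δ(p1, □) = (p1, □, R) → y□□□□[p1]□
Step 6: δ(p1, □) = (p1, □, R) → y□□□□□[p1]□
Step 7: δ(p1, □) = (p1, □, R) → y□□□□□□[p1]□
Step 8: δ(p1, □) = (p1, □, R) → y□□□□□□□[p1]□
Step 9: δ(p1, □) = (p1, □, R) → y□□□□□□□□[p1]□

The machine has not reached a halting state after 9 steps.
The machine did not halt within the 9-step bound.

Answer: No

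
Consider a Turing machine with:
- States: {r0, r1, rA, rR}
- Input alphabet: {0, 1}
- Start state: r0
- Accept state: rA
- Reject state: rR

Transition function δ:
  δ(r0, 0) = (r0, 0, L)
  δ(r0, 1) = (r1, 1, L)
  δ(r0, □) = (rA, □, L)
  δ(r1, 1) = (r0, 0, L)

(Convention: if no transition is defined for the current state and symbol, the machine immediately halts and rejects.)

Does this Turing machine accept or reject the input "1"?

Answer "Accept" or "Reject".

Execution trace:
Initial: [r0]1
Step 1: δ(r0, 1) = (r1, 1, L) → [r1]□1

No transition is defined for δ(r1, □). By convention the machine halts and rejects.

Answer: Reject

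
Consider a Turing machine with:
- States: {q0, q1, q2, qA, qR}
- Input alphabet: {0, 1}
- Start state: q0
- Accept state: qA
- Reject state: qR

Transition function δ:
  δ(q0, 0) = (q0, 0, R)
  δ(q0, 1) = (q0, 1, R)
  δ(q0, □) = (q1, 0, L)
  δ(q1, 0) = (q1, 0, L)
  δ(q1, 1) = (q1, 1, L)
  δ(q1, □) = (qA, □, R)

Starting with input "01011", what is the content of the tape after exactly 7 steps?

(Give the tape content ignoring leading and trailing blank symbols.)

Execution trace:
Initial: [q0]01011
Step 1: δ(q0, 0) = (q0, 0, R) → 0[q0]1011
Step 2: δ(q0, 1) = (q0, 1, R) → 01[q0]011
Step 3: δ(q0, 0) = (q0, 0, R) → 010[q0]11
Step 4: δ(q0, 1) = (q0, 1, R) → 0101[q0]1
Step 5: δ(q0, 1) = (q0, 1, R) → 01011[q0]□
Step 6: δ(q0, □) = (q1, 0, L) → 0101[q1]10
Step 7: δ(q1, 1) = (q1, 1, L) → 010[q1]110

After 7 steps, the tape (ignoring leading/trailing blanks) is: 010110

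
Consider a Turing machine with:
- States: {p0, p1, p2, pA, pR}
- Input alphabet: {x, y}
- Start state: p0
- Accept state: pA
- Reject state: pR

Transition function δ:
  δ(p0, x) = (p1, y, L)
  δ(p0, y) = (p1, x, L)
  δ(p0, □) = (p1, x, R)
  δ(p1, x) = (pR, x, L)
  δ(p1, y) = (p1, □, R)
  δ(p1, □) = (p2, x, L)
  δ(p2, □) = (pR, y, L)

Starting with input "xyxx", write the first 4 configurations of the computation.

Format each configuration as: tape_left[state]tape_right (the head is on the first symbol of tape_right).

Transitions applied:
Step 1: δ(p0, x) = (p1, y, L)
Step 2: δ(p1, □) = (p2, x, L)
Step 3: δ(p2, □) = (pR, y, L)

The first 4 configurations are:
[p0]xyxx ⊢ [p1]□yyxx ⊢ [p2]□xyyxx ⊢ [pR]□yxyyxx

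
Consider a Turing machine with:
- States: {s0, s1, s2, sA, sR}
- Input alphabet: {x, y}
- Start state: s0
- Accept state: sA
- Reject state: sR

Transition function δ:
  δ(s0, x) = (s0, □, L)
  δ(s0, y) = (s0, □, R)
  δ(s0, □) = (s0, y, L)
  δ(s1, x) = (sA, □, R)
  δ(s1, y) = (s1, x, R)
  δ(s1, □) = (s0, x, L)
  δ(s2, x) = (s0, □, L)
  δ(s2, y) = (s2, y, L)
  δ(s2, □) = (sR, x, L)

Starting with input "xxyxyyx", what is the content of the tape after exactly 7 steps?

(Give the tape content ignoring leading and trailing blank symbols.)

Execution trace:
Initial: [s0]xxyxyyx
Step 1: δ(s0, x) = (s0, □, L) → [s0]□□xyxyyx
Step 2: δ(s0, □) = (s0, y, L) → [s0]□y□xyxyyx
Step 3: δ(s0, □) = (s0, y, L) → [s0]□yy□xyxyyx
Step 4: δ(s0, □) = (s0, y, L) → [s0]□yyy□xyxyyx
Step 5: δ(s0, □) = (s0, y, L) → [s0]□yyyy□xyxyyx
Step 6: δ(s0, □) = (s0, y, L) → [s0]□yyyyy□xyxyyx
Step 7: δ(s0, □) = (s0, y, L) → [s0]□yyyyyy□xyxyyx

After 7 steps, the tape (ignoring leading/trailing blanks) is: yyyyyy□xyxyyx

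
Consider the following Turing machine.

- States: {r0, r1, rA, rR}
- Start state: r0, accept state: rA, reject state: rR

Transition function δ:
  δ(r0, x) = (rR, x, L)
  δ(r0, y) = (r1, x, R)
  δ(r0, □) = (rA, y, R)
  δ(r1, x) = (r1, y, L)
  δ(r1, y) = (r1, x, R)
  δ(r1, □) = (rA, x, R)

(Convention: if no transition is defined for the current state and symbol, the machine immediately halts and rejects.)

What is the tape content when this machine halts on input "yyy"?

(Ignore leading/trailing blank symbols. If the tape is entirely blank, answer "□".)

Execution trace:
Initial: [r0]yyy
Step 1: δ(r0, y) = (r1, x, R) → x[r1]yy
Step 2: δ(r1, y) = (r1, x, R) → xx[r1]y
Step 3: δ(r1, y) = (r1, x, R) → xxx[r1]□
Step 4: δ(r1, □) = (rA, x, R) → xxxx[rA]□

The machine reaches the accept state rA and halts.

Final tape (ignoring leading/trailing blanks): xxxx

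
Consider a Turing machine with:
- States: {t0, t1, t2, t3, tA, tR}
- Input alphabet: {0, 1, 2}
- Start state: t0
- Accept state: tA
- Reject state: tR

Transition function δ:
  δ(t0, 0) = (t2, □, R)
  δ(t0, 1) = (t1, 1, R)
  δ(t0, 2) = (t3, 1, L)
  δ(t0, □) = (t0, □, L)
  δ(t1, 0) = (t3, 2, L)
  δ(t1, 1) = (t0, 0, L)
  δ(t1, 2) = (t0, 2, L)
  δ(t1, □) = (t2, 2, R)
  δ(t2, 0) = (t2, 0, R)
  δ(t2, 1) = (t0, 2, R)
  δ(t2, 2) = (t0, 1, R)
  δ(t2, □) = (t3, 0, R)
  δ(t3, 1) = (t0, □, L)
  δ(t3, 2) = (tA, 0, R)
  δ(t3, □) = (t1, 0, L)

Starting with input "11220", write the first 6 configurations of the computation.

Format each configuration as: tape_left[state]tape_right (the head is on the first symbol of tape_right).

Transitions applied:
Step 1: δ(t0, 1) = (t1, 1, R)
Step 2: δ(t1, 1) = (t0, 0, L)
Step 3: δ(t0, 1) = (t1, 1, R)
Step 4: δ(t1, 0) = (t3, 2, L)
Step 5: δ(t3, 1) = (t0, □, L)

The first 6 configurations are:
[t0]11220 ⊢ 1[t1]1220 ⊢ [t0]10220 ⊢ 1[t1]0220 ⊢ [t3]12220 ⊢ [t0]□□2220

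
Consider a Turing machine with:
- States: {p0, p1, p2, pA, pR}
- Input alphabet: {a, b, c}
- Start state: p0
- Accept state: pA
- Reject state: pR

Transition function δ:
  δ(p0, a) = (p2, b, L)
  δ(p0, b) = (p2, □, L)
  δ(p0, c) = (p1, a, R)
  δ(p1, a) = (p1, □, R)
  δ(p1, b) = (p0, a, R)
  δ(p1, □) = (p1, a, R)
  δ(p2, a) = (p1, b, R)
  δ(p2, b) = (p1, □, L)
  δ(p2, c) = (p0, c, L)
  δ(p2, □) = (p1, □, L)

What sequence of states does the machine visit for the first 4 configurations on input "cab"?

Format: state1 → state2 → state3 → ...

Execution trace:
Initial: [p0]cab
Step 1: δ(p0, c) = (p1, a, R) → a[p1]ab
Step 2: δ(p1, a) = (p1, □, R) → a□[p1]b
Step 3: δ(p1, b) = (p0, a, R) → a□a[p0]□

No transition is defined for δ(p0, □). By convention the machine halts and rejects.

State sequence: p0 → p1 → p1 → p0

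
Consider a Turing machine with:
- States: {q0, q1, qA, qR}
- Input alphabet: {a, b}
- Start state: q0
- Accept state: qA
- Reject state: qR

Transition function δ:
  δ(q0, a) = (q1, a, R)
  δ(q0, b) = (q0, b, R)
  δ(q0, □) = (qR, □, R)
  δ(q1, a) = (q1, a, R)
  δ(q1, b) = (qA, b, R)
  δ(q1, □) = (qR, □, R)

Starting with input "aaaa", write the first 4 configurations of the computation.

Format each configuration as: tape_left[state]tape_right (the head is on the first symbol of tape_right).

Transitions applied:
Step 1: δ(q0, a) = (q1, a, R)
Step 2: δ(q1, a) = (q1, a, R)
Step 3: δ(q1, a) = (q1, a, R)

The first 4 configurations are:
[q0]aaaa ⊢ a[q1]aaa ⊢ aa[q1]aa ⊢ aaa[q1]a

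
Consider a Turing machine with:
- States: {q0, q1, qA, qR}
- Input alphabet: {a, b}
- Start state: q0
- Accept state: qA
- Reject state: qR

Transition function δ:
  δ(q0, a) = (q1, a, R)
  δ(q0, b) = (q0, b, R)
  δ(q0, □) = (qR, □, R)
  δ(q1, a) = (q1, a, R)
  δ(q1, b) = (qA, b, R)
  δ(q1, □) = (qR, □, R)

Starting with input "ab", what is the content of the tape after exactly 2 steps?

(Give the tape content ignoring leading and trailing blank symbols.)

Execution trace:
Initial: [q0]ab
Step 1: δ(q0, a) = (q1, a, R) → a[q1]b
Step 2: δ(q1, b) = (qA, b, R) → ab[qA]□

The machine reaches the accept state qA and halts.

After 2 steps, the tape (ignoring leading/trailing blanks) is: ab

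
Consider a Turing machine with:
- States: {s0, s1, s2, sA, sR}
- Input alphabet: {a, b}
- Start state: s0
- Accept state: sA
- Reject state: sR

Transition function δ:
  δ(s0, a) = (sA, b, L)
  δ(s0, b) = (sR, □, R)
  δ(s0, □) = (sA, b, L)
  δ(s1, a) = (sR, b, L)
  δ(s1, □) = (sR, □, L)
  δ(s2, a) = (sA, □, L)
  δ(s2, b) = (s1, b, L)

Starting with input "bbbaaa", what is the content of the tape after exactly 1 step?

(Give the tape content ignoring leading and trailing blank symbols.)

Execution trace:
Initial: [s0]bbbaaa
Step 1: δ(s0, b) = (sR, □, R) → □[sR]bbaaa

The machine reaches the reject state sR and halts.

After 1 step, the tape (ignoring leading/trailing blanks) is: bbaaa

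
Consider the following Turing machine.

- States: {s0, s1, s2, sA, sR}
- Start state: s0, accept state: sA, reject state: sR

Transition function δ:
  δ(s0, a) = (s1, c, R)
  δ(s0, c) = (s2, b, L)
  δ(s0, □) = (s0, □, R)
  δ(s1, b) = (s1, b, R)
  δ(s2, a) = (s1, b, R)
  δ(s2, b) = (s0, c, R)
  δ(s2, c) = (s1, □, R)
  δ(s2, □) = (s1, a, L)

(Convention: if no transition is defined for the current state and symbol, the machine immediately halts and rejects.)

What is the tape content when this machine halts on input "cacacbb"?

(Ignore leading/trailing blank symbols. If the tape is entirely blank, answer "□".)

Execution trace:
Initial: [s0]cacacbb
Step 1: δ(s0, c) = (s2, b, L) → [s2]□bacacbb
Step 2: δ(s2, □) = (s1, a, L) → [s1]□abacacbb

No transition is defined for δ(s1, □). By convention the machine halts and rejects.

Final tape (ignoring leading/trailing blanks): abacacbb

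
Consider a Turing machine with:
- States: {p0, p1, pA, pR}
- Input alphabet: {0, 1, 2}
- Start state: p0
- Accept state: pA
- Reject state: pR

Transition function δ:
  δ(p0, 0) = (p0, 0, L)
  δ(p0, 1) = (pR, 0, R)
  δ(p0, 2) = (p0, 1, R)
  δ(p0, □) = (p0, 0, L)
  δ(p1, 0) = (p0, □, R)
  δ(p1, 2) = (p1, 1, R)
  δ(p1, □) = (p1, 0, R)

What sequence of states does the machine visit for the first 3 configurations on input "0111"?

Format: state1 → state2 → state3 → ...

Execution trace:
Initial: [p0]0111
Step 1: δ(p0, 0) = (p0, 0, L) → [p0]□0111
Step 2: δ(p0, □) = (p0, 0, L) → [p0]□00111

State sequence: p0 → p0 → p0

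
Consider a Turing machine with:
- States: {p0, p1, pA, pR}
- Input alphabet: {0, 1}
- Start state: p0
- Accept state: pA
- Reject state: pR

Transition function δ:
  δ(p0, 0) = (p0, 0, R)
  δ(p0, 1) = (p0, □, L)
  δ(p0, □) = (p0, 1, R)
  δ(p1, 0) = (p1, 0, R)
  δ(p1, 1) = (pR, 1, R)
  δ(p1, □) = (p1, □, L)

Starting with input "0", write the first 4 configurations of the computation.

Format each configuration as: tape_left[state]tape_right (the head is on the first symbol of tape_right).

Transitions applied:
Step 1: δ(p0, 0) = (p0, 0, R)
Step 2: δ(p0, □) = (p0, 1, R)
Step 3: δ(p0, □) = (p0, 1, R)

The first 4 configurations are:
[p0]0 ⊢ 0[p0]□ ⊢ 01[p0]□ ⊢ 011[p0]□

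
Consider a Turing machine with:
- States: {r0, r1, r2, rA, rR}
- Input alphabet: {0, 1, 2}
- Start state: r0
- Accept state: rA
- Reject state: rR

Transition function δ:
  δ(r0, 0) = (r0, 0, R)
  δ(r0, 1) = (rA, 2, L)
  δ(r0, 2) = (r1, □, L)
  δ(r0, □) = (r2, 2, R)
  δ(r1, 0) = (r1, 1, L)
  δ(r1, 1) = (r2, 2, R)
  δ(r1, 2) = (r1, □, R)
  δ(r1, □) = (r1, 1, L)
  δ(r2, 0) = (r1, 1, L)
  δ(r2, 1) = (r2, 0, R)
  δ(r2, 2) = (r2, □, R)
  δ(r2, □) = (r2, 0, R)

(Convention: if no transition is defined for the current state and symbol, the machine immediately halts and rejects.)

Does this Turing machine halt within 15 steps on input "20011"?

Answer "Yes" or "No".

Execution trace:
Initial: [r0]20011
Step 1: δ(r0, 2) = (r1, □, L) → [r1]□□0011
Step 2: δ(r1, □) = (r1, 1, L) → [r1]□1□0011
Step 3: δ(r1, □) = (r1, 1, L) → [r1]□11□0011
Step 4: δ(r1, □) = (r1, 1, L) → [r1]□111□0011
Step 5: δ(r1, □) = (r1, 1, L) → [r1]□1111□0011
Step 6: δ(r1, □) = (r1, 1, L) → [r1]□11111□0011
Step 7: δ(r1, □) = (r1, 1, L) → [r1]□111111□0011
Step 8: δ(r1, □) = (r1, 1, L) → [r1]□1111111□0011
Step 9: δ(r1, □) = (r1, 1, L) → [r1]□11111111□0011
Step 10: δ(r1, □) = (r1, 1, L) → [r1]□111111111□0011
Step 11: δ(r1, □) = (r1, 1, L) → [r1]□1111111111□0011
Step 12: δ(r1, □) = (r1, 1, L) → [r1]□11111111111□0011
Step 13: δ(r1, □) = (r1, 1, L) → [r1]□111111111111□0011
Step 14: δ(r1, □) = (r1, 1, L) → [r1]□1111111111111□0011
Step 15: δ(r1, □) = (r1, 1, L) → [r1]□11111111111111□0011

The machine has not reached a halting state after 15 steps.
The machine did not halt within the 15-step bound.

Answer: No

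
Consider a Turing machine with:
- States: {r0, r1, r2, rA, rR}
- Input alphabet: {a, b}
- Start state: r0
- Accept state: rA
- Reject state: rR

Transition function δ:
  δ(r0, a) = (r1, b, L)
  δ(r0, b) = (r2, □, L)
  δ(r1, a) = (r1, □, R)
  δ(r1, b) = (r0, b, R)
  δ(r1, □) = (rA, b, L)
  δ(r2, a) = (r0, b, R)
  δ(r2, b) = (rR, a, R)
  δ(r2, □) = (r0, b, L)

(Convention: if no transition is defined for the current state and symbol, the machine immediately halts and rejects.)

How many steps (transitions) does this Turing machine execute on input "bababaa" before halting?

Execution trace:
Initial: [r0]bababaa
Step 1: δ(r0, b) = (r2, □, L) → [r2]□□ababaa
Step 2: δ(r2, □) = (r0, b, L) → [r0]□b□ababaa

No transition is defined for δ(r0, □). By convention the machine halts and rejects.

The machine executed 2 steps before halting.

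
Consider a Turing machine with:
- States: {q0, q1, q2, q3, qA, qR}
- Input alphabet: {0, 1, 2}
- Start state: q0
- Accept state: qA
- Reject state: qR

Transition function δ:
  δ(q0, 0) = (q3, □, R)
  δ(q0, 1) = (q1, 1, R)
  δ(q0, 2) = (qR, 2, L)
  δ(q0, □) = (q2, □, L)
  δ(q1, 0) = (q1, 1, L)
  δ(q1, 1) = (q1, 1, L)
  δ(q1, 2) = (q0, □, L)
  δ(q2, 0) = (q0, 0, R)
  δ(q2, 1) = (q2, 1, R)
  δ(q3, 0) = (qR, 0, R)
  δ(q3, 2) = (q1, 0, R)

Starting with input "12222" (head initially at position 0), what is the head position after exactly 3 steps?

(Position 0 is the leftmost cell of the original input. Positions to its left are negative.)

Execution trace (head position shown):
Step 0: [q0]12222  (head at position 0)
Step 1: move right → 1[q1]2222  (head at position 1)
Step 2: move left → [q0]1□222  (head at position 0)
Step 3: move right → 1[q1]□222  (head at position 1)

After 3 steps, the head is at position 1.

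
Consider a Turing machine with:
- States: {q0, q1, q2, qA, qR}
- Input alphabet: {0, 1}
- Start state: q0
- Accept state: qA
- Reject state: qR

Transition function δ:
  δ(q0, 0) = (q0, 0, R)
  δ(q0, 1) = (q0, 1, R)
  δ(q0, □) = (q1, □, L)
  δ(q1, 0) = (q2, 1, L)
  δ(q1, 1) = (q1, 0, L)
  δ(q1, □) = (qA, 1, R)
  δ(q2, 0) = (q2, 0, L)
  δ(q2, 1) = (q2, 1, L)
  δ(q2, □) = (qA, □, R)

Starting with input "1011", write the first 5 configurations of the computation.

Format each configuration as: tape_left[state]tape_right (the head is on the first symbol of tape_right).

Transitions applied:
Step 1: δ(q0, 1) = (q0, 1, R)
Step 2: δ(q0, 0) = (q0, 0, R)
Step 3: δ(q0, 1) = (q0, 1, R)
Step 4: δ(q0, 1) = (q0, 1, R)

The first 5 configurations are:
[q0]1011 ⊢ 1[q0]011 ⊢ 10[q0]11 ⊢ 101[q0]1 ⊢ 1011[q0]□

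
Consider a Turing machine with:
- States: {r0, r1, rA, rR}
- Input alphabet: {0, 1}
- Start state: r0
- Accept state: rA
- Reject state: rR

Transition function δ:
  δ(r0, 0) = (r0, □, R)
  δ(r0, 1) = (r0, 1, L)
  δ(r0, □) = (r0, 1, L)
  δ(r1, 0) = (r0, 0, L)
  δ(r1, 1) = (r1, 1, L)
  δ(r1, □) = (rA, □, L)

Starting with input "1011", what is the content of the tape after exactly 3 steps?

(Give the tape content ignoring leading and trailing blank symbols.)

Execution trace:
Initial: [r0]1011
Step 1: δ(r0, 1) = (r0, 1, L) → [r0]□1011
Step 2: δ(r0, □) = (r0, 1, L) → [r0]□11011
Step 3: δ(r0, □) = (r0, 1, L) → [r0]□111011

After 3 steps, the tape (ignoring leading/trailing blanks) is: 111011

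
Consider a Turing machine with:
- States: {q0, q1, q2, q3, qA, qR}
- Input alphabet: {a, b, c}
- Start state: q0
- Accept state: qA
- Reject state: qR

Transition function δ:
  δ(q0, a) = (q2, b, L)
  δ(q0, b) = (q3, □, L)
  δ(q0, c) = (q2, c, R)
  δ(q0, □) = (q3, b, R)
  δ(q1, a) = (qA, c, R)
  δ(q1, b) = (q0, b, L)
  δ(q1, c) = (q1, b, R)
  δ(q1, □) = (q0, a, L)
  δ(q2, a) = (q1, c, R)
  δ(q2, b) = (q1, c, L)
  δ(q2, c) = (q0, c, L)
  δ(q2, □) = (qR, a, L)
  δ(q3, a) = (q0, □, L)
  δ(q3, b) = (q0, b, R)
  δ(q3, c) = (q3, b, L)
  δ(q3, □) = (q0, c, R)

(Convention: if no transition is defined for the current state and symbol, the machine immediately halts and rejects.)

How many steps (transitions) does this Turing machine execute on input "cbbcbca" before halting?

Execution trace:
Initial: [q0]cbbcbca
Step 1: δ(q0, c) = (q2, c, R) → c[q2]bbcbca
Step 2: δ(q2, b) = (q1, c, L) → [q1]ccbcbca
Step 3: δ(q1, c) = (q1, b, R) → b[q1]cbcbca
Step 4: δ(q1, c) = (q1, b, R) → bb[q1]bcbca
Step 5: δ(q1, b) = (q0, b, L) → b[q0]bbcbca
Step 6: δ(q0, b) = (q3, □, L) → [q3]b□bcbca
Step 7: δ(q3, b) = (q0, b, R) → b[q0]□bcbca
Step 8: δ(q0, □) = (q3, b, R) → bb[q3]bcbca
Step 9: δ(q3, b) = (q0, b, R) → bbb[q0]cbca
Step 10: δ(q0, c) = (q2, c, R) → bbbc[q2]bca
Step 11: δ(q2, b) = (q1, c, L) → bbb[q1]ccca
Step 12: δ(q1, c) = (q1, b, R) → bbbb[q1]cca
Step 13: δ(q1, c) = (q1, b, R) → bbbbb[q1]ca
Step 14: δ(q1, c) = (q1, b, R) → bbbbbb[q1]a
Step 15: δ(q1, a) = (qA, c, R) → bbbbbbc[qA]□

The machine reaches the accept state qA and halts.

The machine executed 15 steps before halting.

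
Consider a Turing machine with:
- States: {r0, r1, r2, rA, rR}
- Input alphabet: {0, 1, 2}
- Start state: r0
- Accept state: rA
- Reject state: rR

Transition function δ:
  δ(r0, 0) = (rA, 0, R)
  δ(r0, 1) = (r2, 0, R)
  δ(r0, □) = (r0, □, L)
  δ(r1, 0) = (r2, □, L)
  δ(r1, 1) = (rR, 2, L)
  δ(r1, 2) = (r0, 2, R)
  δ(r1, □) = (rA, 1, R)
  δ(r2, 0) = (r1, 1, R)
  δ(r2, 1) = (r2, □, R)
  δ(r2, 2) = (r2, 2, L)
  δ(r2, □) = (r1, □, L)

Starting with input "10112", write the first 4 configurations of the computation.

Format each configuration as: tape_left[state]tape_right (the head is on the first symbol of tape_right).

Transitions applied:
Step 1: δ(r0, 1) = (r2, 0, R)
Step 2: δ(r2, 0) = (r1, 1, R)
Step 3: δ(r1, 1) = (rR, 2, L)

The first 4 configurations are:
[r0]10112 ⊢ 0[r2]0112 ⊢ 01[r1]112 ⊢ 0[rR]1212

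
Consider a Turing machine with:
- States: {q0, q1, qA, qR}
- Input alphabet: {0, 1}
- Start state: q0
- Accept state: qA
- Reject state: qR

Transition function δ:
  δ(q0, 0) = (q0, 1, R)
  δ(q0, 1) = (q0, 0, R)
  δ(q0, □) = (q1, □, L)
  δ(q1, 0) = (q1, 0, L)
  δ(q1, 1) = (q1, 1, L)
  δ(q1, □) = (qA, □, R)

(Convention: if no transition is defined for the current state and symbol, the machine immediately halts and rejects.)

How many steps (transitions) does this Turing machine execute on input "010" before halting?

Execution trace:
Initial: [q0]010
Step 1: δ(q0, 0) = (q0, 1, R) → 1[q0]10
Step 2: δ(q0, 1) = (q0, 0, R) → 10[q0]0
Step 3: δ(q0, 0) = (q0, 1, R) → 101[q0]□
Step 4: δ(q0, □) = (q1, □, L) → 10[q1]1□
Step 5: δ(q1, 1) = (q1, 1, L) → 1[q1]01□
Step 6: δ(q1, 0) = (q1, 0, L) → [q1]101□
Step 7: δ(q1, 1) = (q1, 1, L) → [q1]□101□
Step 8: δ(q1, □) = (qA, □, R) → □[qA]101□

The machine reaches the accept state qA and halts.

The machine executed 8 steps before halting.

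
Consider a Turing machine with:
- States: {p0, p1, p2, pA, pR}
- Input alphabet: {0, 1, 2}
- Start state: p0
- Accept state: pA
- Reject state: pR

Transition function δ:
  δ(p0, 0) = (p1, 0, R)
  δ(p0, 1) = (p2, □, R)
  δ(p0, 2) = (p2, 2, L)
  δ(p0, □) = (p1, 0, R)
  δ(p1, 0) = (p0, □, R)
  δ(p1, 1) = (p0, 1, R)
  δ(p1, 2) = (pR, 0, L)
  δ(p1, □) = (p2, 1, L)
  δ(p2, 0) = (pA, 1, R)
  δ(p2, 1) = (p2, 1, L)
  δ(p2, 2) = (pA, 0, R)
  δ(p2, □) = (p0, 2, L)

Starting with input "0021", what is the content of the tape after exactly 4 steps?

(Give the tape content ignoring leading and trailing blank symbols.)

Execution trace:
Initial: [p0]0021
Step 1: δ(p0, 0) = (p1, 0, R) → 0[p1]021
Step 2: δ(p1, 0) = (p0, □, R) → 0□[p0]21
Step 3: δ(p0, 2) = (p2, 2, L) → 0[p2]□21
Step 4: δ(p2, □) = (p0, 2, L) → [p0]0221

After 4 steps, the tape (ignoring leading/trailing blanks) is: 0221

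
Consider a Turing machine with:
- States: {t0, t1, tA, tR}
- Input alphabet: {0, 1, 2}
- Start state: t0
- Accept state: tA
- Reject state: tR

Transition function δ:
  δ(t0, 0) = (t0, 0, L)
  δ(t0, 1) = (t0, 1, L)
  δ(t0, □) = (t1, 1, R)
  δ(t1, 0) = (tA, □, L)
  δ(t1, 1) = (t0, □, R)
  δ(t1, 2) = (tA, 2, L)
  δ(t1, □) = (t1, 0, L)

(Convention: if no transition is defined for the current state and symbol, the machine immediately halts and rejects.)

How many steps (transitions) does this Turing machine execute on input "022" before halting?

Execution trace:
Initial: [t0]022
Step 1: δ(t0, 0) = (t0, 0, L) → [t0]□022
Step 2: δ(t0, □) = (t1, 1, R) → 1[t1]022
Step 3: δ(t1, 0) = (tA, □, L) → [tA]1□22

The machine reaches the accept state tA and halts.

The machine executed 3 steps before halting.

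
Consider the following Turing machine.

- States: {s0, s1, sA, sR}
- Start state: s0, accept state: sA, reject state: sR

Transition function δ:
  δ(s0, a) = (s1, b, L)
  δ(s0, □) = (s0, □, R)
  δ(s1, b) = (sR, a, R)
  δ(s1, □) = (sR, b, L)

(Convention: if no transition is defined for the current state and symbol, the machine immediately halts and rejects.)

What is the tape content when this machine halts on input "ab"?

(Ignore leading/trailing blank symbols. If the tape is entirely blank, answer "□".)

Execution trace:
Initial: [s0]ab
Step 1: δ(s0, a) = (s1, b, L) → [s1]□bb
Step 2: δ(s1, □) = (sR, b, L) → [sR]□bbb

The machine reaches the reject state sR and halts.

Final tape (ignoring leading/trailing blanks): bbb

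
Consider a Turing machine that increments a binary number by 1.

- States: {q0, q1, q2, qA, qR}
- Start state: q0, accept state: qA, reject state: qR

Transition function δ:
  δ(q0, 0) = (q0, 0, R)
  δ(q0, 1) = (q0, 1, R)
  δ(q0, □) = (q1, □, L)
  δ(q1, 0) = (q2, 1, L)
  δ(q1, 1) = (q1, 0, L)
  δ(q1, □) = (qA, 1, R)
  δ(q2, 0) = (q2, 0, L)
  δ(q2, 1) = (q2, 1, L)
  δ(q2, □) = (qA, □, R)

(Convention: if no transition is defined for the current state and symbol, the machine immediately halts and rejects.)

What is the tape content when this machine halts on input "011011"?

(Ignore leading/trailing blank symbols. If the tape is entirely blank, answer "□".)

Execution trace:
Initial: [q0]011011
Step 1: δ(q0, 0) = (q0, 0, R) → 0[q0]11011
Step 2: δ(q0, 1) = (q0, 1, R) → 01[q0]1011
Step 3: δ(q0, 1) = (q0, 1, R) → 011[q0]011
Step 4: δ(q0, 0) = (q0, 0, R) → 0110[q0]11
Step 5: δ(q0, 1) = (q0, 1, R) → 01101[q0]1
Step 6: δ(q0, 1) = (q0, 1, R) → 011011[q0]□
Step 7: δ(q0, □) = (q1, □, L) → 01101[q1]1□
Step 8: δ(q1, 1) = (q1, 0, L) → 0110[q1]10□
Step 9: δ(q1, 1) = (q1, 0, L) → 011[q1]000□
Step 10: δ(q1, 0) = (q2, 1, L) → 01[q2]1100□
Step 11: δ(q2, 1) = (q2, 1, L) → 0[q2]11100□
Step 12: δ(q2, 1) = (q2, 1, L) → [q2]011100□
Step 13: δ(q2, 0) = (q2, 0, L) → [q2]□011100□
Step 14: δ(q2, □) = (qA, □, R) → □[qA]011100□

The machine reaches the accept state qA and halts.

Final tape (ignoring leading/trailing blanks): 011100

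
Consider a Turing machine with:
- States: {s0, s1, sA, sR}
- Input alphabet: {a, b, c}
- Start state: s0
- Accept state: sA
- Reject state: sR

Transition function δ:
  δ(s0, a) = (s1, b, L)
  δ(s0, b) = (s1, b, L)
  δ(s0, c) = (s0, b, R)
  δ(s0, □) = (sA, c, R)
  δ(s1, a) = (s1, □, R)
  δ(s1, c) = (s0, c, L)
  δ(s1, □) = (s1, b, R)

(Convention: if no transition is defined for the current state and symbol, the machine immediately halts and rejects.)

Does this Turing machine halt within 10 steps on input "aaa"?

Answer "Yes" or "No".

Execution trace:
Initial: [s0]aaa
Step 1: δ(s0, a) = (s1, b, L) → [s1]□baa
Step 2: δ(s1, □) = (s1, b, R) → b[s1]baa

No transition is defined for δ(s1, b). By convention the machine halts and rejects.
The machine halted after 2 steps (within the 10-step bound).

Answer: Yes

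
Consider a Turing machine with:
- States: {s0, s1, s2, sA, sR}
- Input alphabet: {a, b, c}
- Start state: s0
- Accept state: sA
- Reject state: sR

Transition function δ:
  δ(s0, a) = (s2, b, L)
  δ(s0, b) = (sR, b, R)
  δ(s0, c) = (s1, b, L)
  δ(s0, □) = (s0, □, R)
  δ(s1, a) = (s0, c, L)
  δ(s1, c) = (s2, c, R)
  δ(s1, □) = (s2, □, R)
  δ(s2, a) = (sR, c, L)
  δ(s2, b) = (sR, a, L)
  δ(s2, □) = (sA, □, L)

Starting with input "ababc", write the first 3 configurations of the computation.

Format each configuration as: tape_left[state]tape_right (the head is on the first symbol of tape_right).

Transitions applied:
Step 1: δ(s0, a) = (s2, b, L)
Step 2: δ(s2, □) = (sA, □, L)

The first 3 configurations are:
[s0]ababc ⊢ [s2]□bbabc ⊢ [sA]□□bbabc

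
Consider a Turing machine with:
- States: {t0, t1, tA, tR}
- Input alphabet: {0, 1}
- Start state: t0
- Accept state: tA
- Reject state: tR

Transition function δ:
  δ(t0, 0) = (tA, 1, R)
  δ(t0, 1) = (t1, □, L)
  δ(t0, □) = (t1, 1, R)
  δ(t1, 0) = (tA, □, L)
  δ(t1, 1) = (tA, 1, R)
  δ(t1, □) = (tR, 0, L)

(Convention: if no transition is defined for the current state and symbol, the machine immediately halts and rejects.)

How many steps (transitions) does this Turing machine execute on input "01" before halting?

Execution trace:
Initial: [t0]01
Step 1: δ(t0, 0) = (tA, 1, R) → 1[tA]1

The machine reaches the accept state tA and halts.

The machine executed 1 step before halting.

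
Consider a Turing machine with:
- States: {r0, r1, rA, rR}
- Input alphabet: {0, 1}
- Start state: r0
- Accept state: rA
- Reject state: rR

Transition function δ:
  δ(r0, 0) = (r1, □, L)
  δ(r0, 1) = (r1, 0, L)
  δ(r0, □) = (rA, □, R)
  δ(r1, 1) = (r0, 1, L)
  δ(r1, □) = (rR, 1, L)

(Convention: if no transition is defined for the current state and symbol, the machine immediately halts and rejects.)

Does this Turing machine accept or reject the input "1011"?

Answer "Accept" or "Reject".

Execution trace:
Initial: [r0]1011
Step 1: δ(r0, 1) = (r1, 0, L) → [r1]□0011
Step 2: δ(r1, □) = (rR, 1, L) → [rR]□10011

The machine reaches the reject state rR and halts.

Answer: Reject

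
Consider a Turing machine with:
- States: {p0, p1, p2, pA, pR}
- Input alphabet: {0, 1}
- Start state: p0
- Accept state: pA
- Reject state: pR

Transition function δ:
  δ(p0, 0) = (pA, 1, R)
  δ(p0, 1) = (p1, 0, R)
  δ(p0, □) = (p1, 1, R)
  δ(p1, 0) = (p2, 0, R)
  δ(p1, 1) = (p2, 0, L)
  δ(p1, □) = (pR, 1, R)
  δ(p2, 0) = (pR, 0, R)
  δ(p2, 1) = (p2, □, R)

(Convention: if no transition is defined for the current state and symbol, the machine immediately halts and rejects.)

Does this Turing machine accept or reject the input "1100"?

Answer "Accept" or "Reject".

Execution trace:
Initial: [p0]1100
Step 1: δ(p0, 1) = (p1, 0, R) → 0[p1]100
Step 2: δ(p1, 1) = (p2, 0, L) → [p2]0000
Step 3: δ(p2, 0) = (pR, 0, R) → 0[pR]000

The machine reaches the reject state pR and halts.

Answer: Reject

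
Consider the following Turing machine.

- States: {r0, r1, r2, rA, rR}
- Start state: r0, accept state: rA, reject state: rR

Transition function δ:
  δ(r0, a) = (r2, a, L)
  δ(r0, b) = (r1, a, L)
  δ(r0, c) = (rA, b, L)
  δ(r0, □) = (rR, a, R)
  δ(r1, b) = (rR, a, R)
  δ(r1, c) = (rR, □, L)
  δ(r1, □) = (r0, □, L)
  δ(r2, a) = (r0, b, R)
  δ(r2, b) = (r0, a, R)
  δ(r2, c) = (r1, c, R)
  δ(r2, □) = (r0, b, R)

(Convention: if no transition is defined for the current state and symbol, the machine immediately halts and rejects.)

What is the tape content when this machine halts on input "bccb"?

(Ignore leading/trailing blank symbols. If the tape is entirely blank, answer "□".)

Execution trace:
Initial: [r0]bccb
Step 1: δ(r0, b) = (r1, a, L) → [r1]□accb
Step 2: δ(r1, □) = (r0, □, L) → [r0]□□accb
Step 3: δ(r0, □) = (rR, a, R) → a[rR]□accb

The machine reaches the reject state rR and halts.

Final tape (ignoring leading/trailing blanks): a□accb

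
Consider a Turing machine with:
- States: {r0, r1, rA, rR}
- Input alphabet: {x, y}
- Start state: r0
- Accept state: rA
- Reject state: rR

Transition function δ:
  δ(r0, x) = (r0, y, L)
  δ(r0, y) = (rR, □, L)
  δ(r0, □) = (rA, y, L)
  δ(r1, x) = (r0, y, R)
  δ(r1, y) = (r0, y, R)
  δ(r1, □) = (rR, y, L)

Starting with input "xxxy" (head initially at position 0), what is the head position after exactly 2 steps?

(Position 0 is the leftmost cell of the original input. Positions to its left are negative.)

Execution trace (head position shown):
Step 0: [r0]xxxy  (head at position 0)
Step 1: move left → [r0]□yxxy  (head at position -1)
Step 2: move left → [rA]□yyxxy  (head at position -2)

After 2 steps, the head is at position -2.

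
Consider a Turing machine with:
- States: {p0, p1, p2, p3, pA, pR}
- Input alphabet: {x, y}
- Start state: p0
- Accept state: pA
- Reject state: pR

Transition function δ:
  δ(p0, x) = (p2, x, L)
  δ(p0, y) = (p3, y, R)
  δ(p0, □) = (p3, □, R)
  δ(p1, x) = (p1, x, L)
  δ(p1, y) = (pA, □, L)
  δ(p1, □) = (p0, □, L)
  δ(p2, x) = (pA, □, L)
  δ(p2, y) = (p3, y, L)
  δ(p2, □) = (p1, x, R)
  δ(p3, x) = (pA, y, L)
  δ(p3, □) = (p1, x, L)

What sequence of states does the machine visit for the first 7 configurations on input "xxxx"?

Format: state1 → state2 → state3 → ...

Execution trace:
Initial: [p0]xxxx
Step 1: δ(p0, x) = (p2, x, L) → [p2]□xxxx
Step 2: δ(p2, □) = (p1, x, R) → x[p1]xxxx
Step 3: δ(p1, x) = (p1, x, L) → [p1]xxxxx
Step 4: δ(p1, x) = (p1, x, L) → [p1]□xxxxx
Step 5: δ(p1, □) = (p0, □, L) → [p0]□□xxxxx
Step 6: δ(p0, □) = (p3, □, R) → □[p3]□xxxxx

State sequence: p0 → p2 → p1 → p1 → p1 → p0 → p3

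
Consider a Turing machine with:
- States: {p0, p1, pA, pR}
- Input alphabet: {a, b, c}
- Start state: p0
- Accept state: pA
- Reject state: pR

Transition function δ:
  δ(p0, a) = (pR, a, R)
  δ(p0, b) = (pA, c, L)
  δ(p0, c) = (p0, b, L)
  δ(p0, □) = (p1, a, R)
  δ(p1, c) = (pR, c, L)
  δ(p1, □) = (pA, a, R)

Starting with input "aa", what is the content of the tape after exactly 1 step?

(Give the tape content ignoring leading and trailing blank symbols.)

Execution trace:
Initial: [p0]aa
Step 1: δ(p0, a) = (pR, a, R) → a[pR]a

The machine reaches the reject state pR and halts.

After 1 step, the tape (ignoring leading/trailing blanks) is: aa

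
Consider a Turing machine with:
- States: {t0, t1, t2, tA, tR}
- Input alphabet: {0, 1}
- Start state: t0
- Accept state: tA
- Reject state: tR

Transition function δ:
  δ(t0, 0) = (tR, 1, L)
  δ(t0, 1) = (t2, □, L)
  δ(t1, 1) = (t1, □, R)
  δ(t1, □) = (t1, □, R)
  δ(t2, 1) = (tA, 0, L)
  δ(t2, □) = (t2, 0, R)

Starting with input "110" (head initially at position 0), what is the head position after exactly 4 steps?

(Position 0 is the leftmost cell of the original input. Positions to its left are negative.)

Execution trace (head position shown):
Step 0: [t0]110  (head at position 0)
Step 1: move left → [t2]□□10  (head at position -1)
Step 2: move right → 0[t2]□10  (head at position 0)
Step 3: move right → 00[t2]10  (head at position 1)
Step 4: move left → 0[tA]000  (head at position 0)

After 4 steps, the head is at position 0.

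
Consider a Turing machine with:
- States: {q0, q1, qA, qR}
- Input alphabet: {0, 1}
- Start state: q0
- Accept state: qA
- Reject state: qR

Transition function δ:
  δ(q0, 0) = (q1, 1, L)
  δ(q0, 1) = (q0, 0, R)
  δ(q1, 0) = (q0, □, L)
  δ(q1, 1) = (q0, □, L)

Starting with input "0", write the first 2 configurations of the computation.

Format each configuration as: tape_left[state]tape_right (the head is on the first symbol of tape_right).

Transitions applied:
Step 1: δ(q0, 0) = (q1, 1, L)

The first 2 configurations are:
[q0]0 ⊢ [q1]□1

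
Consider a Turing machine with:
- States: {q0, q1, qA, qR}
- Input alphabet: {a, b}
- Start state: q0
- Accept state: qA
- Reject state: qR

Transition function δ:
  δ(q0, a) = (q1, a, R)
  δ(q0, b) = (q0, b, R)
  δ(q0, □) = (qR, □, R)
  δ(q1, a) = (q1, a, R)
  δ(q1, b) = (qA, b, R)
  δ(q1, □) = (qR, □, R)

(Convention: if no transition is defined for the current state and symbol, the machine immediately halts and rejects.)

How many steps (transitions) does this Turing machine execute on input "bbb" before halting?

Execution trace:
Initial: [q0]bbb
Step 1: δ(q0, b) = (q0, b, R) → b[q0]bb
Step 2: δ(q0, b) = (q0, b, R) → bb[q0]b
Step 3: δ(q0, b) = (q0, b, R) → bbb[q0]□
Step 4: δ(q0, □) = (qR, □, R) → bbb□[qR]□

The machine reaches the reject state qR and halts.

The machine executed 4 steps before halting.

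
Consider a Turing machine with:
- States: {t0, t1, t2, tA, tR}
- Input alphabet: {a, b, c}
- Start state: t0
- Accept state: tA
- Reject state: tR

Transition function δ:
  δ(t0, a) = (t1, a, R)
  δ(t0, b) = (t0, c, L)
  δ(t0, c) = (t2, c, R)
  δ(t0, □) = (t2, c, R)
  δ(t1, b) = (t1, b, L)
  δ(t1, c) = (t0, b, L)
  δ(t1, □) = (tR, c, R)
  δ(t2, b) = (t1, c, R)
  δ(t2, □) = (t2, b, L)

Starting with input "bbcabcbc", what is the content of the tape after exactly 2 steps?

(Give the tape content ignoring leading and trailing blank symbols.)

Execution trace:
Initial: [t0]bbcabcbc
Step 1: δ(t0, b) = (t0, c, L) → [t0]□cbcabcbc
Step 2: δ(t0, □) = (t2, c, R) → c[t2]cbcabcbc

No transition is defined for δ(t2, c). By convention the machine halts and rejects.

After 2 steps, the tape (ignoring leading/trailing blanks) is: ccbcabcbc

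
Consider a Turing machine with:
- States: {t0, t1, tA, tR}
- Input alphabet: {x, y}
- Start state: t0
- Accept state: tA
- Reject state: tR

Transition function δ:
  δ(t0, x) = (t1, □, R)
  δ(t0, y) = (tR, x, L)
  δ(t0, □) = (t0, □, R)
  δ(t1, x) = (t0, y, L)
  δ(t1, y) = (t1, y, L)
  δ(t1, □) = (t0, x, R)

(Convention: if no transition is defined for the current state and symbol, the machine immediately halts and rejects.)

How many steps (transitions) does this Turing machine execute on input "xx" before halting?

Execution trace:
Initial: [t0]xx
Step 1: δ(t0, x) = (t1, □, R) → □[t1]x
Step 2: δ(t1, x) = (t0, y, L) → [t0]□y
Step 3: δ(t0, □) = (t0, □, R) → □[t0]y
Step 4: δ(t0, y) = (tR, x, L) → [tR]□x

The machine reaches the reject state tR and halts.

The machine executed 4 steps before halting.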